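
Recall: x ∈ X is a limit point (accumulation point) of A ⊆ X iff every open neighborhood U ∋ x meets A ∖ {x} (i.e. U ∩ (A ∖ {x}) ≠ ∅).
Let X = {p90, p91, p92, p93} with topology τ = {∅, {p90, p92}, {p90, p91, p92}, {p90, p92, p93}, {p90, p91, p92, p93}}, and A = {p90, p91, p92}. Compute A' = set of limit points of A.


A' = {p90, p91, p92, p93}

For each x ∈ X, list the open sets U ∈ τ with x ∈ U, then check whether U ∩ (A ∖ {x}) ≠ ∅ for every such U.
  x = p90: opens ∋ x are {p90, p92}, {p90, p91, p92}, {p90, p92, p93}, {p90, p91, p92, p93}; each meets A ∖ {p90}, so x IS a limit point.
  x = p91: opens ∋ x are {p90, p91, p92}, {p90, p91, p92, p93}; each meets A ∖ {p91}, so x IS a limit point.
  x = p92: opens ∋ x are {p90, p92}, {p90, p91, p92}, {p90, p92, p93}, {p90, p91, p92, p93}; each meets A ∖ {p92}, so x IS a limit point.
  x = p93: opens ∋ x are {p90, p92, p93}, {p90, p91, p92, p93}; each meets A ∖ {p93}, so x IS a limit point.
Collecting: A' = {p90, p91, p92, p93}.


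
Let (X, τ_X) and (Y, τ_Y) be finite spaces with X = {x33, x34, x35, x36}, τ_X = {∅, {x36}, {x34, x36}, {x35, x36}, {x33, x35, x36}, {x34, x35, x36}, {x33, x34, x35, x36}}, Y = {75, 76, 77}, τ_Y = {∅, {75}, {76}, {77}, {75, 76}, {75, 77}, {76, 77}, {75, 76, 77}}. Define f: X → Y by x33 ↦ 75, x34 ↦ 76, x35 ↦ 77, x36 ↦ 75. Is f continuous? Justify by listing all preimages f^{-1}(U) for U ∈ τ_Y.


f is NOT continuous.

Compute f^{-1}(U) for each U ∈ τ_Y:
  U = ∅: f^{-1}(U) = ∅ ∈ τ_X ✓.
  U = {75}: f^{-1}(U) = {x33, x36} ∉ τ_X ✗.
  U = {76}: f^{-1}(U) = {x34} ∉ τ_X ✗.
  U = {77}: f^{-1}(U) = {x35} ∉ τ_X ✗.
  U = {75, 76}: f^{-1}(U) = {x33, x34, x36} ∉ τ_X ✗.
  U = {75, 77}: f^{-1}(U) = {x33, x35, x36} ∈ τ_X ✓.
  U = {76, 77}: f^{-1}(U) = {x34, x35} ∉ τ_X ✗.
  U = {75, 76, 77}: f^{-1}(U) = {x33, x34, x35, x36} ∈ τ_X ✓.
Found U = {75} with f^{-1}(U) = {x33, x36} not in τ_X. Therefore f is NOT continuous.


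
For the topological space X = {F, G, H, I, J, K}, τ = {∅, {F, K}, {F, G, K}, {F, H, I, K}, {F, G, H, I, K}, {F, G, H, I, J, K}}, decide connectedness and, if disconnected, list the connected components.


(X, τ) is connected.

Find clopen sets (U ∈ τ with X ∖ U ∈ τ):
  U = ∅, X ∖ U = {F, G, H, I, J, K} — both open, so U is clopen.
  U = {F, G, H, I, J, K}, X ∖ U = ∅ — both open, so U is clopen.
Only trivial clopens (∅ and X) exist, so (X, τ) is connected.
Compute connected components by grouping points that agree on all clopens:
  component: {F, G, H, I, J, K}


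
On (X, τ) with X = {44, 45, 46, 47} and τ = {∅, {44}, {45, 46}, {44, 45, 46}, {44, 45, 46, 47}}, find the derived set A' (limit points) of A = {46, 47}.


A' = {45, 47}

For each x ∈ X, list the open sets U ∈ τ with x ∈ U, then check whether U ∩ (A ∖ {x}) ≠ ∅ for every such U.
  x = 44: open {44} ∋ x has {44} ∩ (A ∖ {44}) = ∅, so x is NOT a limit point.
  x = 45: opens ∋ x are {45, 46}, {44, 45, 46}, {44, 45, 46, 47}; each meets A ∖ {45}, so x IS a limit point.
  x = 46: open {45, 46} ∋ x has {45, 46} ∩ (A ∖ {46}) = ∅, so x is NOT a limit point.
  x = 47: opens ∋ x are {44, 45, 46, 47}; each meets A ∖ {47}, so x IS a limit point.
Collecting: A' = {45, 47}.


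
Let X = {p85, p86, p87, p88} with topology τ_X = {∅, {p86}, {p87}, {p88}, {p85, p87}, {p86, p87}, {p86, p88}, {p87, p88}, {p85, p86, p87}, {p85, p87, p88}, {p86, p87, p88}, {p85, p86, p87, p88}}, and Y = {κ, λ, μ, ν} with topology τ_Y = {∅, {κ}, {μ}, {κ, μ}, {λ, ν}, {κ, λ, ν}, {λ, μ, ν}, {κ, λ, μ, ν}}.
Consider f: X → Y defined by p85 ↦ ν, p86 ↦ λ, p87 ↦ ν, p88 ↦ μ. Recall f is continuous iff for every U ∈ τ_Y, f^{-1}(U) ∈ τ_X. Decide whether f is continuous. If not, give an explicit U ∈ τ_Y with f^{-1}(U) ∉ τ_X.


f IS continuous.

Compute f^{-1}(U) for each U ∈ τ_Y:
  U = ∅: f^{-1}(U) = ∅ ∈ τ_X ✓.
  U = {κ}: f^{-1}(U) = ∅ ∈ τ_X ✓.
  U = {μ}: f^{-1}(U) = {p88} ∈ τ_X ✓.
  U = {κ, μ}: f^{-1}(U) = {p88} ∈ τ_X ✓.
  U = {λ, ν}: f^{-1}(U) = {p85, p86, p87} ∈ τ_X ✓.
  U = {κ, λ, ν}: f^{-1}(U) = {p85, p86, p87} ∈ τ_X ✓.
  U = {λ, μ, ν}: f^{-1}(U) = {p85, p86, p87, p88} ∈ τ_X ✓.
  U = {κ, λ, μ, ν}: f^{-1}(U) = {p85, p86, p87, p88} ∈ τ_X ✓.
Every preimage lies in τ_X, so f IS continuous.


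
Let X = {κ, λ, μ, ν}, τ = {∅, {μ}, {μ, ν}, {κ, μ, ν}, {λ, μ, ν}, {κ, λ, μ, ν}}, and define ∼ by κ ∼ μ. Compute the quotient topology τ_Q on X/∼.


X/∼ = {[κ=μ], [λ], [ν]}; |τ_Q| = 3.

Equivalence classes: [κ=μ], [λ], [ν].
Quotient map π: X → X/∼ sends κ ↦ [κ=μ], λ ↦ [λ], μ ↦ [κ=μ], ν ↦ [ν].
For each subset V ⊆ X/∼, compute π^{-1}(V) ⊆ X and check whether π^{-1}(V) ∈ τ. V is open in τ_Q iff π^{-1}(V) ∈ τ.
  V = {}: π^{-1}(V) = ∅ ∈ τ ✓.
  V = {[κ=μ]}: π^{-1}(V) = {κ, μ} ∉ τ ✗.
  V = {[λ]}: π^{-1}(V) = {λ} ∉ τ ✗.
  V = {[κ=μ], [λ]}: π^{-1}(V) = {κ, λ, μ} ∉ τ ✗.
  V = {[ν]}: π^{-1}(V) = {ν} ∉ τ ✗.
  V = {[κ=μ], [ν]}: π^{-1}(V) = {κ, μ, ν} ∈ τ ✓.
  V = {[λ], [ν]}: π^{-1}(V) = {λ, ν} ∉ τ ✗.
  V = {[κ=μ], [λ], [ν]}: π^{-1}(V) = {κ, λ, μ, ν} ∈ τ ✓.
Open sets in the quotient: τ_Q = {{}, {[κ=μ], [ν]}, {[κ=μ], [λ], [ν]}} (3 elements).


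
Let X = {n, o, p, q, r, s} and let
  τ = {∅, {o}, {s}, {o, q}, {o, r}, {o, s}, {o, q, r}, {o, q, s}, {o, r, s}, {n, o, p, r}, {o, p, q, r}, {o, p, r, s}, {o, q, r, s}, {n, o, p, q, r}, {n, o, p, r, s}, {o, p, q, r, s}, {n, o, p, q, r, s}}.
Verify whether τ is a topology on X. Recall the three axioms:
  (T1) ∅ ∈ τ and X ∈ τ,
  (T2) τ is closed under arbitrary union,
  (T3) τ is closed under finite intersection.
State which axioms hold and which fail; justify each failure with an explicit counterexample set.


τ is NOT a topology on X.

Axiom (T1): ∅ ∈ τ? Yes; X ∈ τ? Yes.
Axiom (T2/T3): check pairwise unions and intersections of members of τ.
Counterexample for (T3): {n, o, p, r} ∩ {o, p, q, r} = {o, p, r} ∉ τ. Therefore τ is NOT a topology.


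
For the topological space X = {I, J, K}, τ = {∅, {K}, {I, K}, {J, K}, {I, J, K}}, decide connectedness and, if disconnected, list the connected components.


(X, τ) is connected.

Find clopen sets (U ∈ τ with X ∖ U ∈ τ):
  U = ∅, X ∖ U = {I, J, K} — both open, so U is clopen.
  U = {I, J, K}, X ∖ U = ∅ — both open, so U is clopen.
Only trivial clopens (∅ and X) exist, so (X, τ) is connected.
Compute connected components by grouping points that agree on all clopens:
  component: {I, J, K}


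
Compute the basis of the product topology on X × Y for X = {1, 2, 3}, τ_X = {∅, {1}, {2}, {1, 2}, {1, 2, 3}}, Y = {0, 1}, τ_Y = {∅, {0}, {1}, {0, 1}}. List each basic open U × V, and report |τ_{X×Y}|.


Basis B = {∅ × ∅, {1} × {0}, {1} × {1}, {2} × {0}, {2} × {1}, {1} × {0, 1}, {1, 2} × {0}, {1, 2} × {1}, {2} × {0, 1}, {1, 2, 3} × {0}, {1, 2, 3} × {1}, {1, 2} × {0, 1}, {1, 2, 3} × {0, 1}}; |τ_{X×Y}| = 25.

Enumerate products U × V with U ∈ τ_X, V ∈ τ_Y (deduplicated):
  ∅ × ∅ = {} (∅)
  {1} × {0} = {(1,0)}
  {1} × {1} = {(1,1)}
  {2} × {0} = {(2,0)}
  {2} × {1} = {(2,1)}
  {1} × {0, 1} = {(1,0), (1,1)}
  {1, 2} × {0} = {(1,0), (2,0)}
  {1, 2} × {1} = {(1,1), (2,1)}
  {2} × {0, 1} = {(2,0), (2,1)}
  {1, 2, 3} × {0} = {(1,0), (2,0), (3,0)}
  {1, 2, 3} × {1} = {(1,1), (2,1), (3,1)}
  {1, 2} × {0, 1} = {(1,0), (1,1), (2,0), (2,1)}
  {1, 2, 3} × {0, 1} = {(1,0), (1,1), (2,0), (2,1), (3,0), (3,1)}
These 13 distinct sets form the basis B.
Close under arbitrary unions to get τ_{X×Y}; counting gives |τ_{X×Y}| = 25.


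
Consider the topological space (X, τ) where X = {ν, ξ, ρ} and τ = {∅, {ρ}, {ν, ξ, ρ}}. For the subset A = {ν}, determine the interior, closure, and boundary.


int(A) = ∅, cl(A) = {ν, ξ}, ∂A = {ν, ξ}.

Closed sets in (X, τ) are complements of opens:
  closed(X, τ) = {∅, {ν, ξ}, {ν, ξ, ρ}}.
int(A) = ⋃ {U ∈ τ : U ⊆ A}. Opens contained in A: ∅.
Taking the union of these: int(A) = ∅.
cl(A) = ⋂ {C closed : A ⊆ C}. Closed sets containing A: {ν, ξ}, {ν, ξ, ρ}.
Intersecting these: cl(A) = {ν, ξ}.
∂A = cl(A) ∖ int(A) = {ν, ξ} ∖ ∅ = {ν, ξ}.


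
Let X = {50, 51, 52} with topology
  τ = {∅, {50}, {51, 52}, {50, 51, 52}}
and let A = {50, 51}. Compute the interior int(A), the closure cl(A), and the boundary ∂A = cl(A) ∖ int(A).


int(A) = {50}, cl(A) = {50, 51, 52}, ∂A = {51, 52}.

Closed sets in (X, τ) are complements of opens:
  closed(X, τ) = {∅, {50}, {51, 52}, {50, 51, 52}}.
int(A) = ⋃ {U ∈ τ : U ⊆ A}. Opens contained in A: ∅, {50}.
Taking the union of these: int(A) = {50}.
cl(A) = ⋂ {C closed : A ⊆ C}. Closed sets containing A: {50, 51, 52}.
Intersecting these: cl(A) = {50, 51, 52}.
∂A = cl(A) ∖ int(A) = {50, 51, 52} ∖ {50} = {51, 52}.


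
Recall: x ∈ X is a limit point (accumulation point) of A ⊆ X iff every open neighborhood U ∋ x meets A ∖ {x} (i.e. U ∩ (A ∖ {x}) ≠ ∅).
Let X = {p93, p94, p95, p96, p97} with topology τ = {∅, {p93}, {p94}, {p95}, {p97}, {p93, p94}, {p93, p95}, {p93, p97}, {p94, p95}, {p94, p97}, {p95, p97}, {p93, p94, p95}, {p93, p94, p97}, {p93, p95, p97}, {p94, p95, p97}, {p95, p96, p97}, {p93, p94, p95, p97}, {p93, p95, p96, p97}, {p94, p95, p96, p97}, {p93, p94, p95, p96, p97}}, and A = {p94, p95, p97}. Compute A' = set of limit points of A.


A' = {p96}

For each x ∈ X, list the open sets U ∈ τ with x ∈ U, then check whether U ∩ (A ∖ {x}) ≠ ∅ for every such U.
  x = p93: open {p93} ∋ x has {p93} ∩ (A ∖ {p93}) = ∅, so x is NOT a limit point.
  x = p94: open {p94} ∋ x has {p94} ∩ (A ∖ {p94}) = ∅, so x is NOT a limit point.
  x = p95: open {p95} ∋ x has {p95} ∩ (A ∖ {p95}) = ∅, so x is NOT a limit point.
  x = p96: opens ∋ x are {p95, p96, p97}, {p93, p95, p96, p97}, {p94, p95, p96, p97}, {p93, p94, p95, p96, p97}; each meets A ∖ {p96}, so x IS a limit point.
  x = p97: open {p97} ∋ x has {p97} ∩ (A ∖ {p97}) = ∅, so x is NOT a limit point.
Collecting: A' = {p96}.


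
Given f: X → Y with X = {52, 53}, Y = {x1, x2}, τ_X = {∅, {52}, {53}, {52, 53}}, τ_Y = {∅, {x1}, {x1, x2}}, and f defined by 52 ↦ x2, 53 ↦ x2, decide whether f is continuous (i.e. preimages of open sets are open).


f IS continuous.

Compute f^{-1}(U) for each U ∈ τ_Y:
  U = ∅: f^{-1}(U) = ∅ ∈ τ_X ✓.
  U = {x1}: f^{-1}(U) = ∅ ∈ τ_X ✓.
  U = {x1, x2}: f^{-1}(U) = {52, 53} ∈ τ_X ✓.
Every preimage lies in τ_X, so f IS continuous.


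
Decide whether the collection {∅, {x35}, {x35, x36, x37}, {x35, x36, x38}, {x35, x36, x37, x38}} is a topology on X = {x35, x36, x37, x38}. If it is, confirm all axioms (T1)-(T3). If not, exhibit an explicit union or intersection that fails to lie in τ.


τ is NOT a topology on X.

Axiom (T1): ∅ ∈ τ? Yes; X ∈ τ? Yes.
Axiom (T2/T3): check pairwise unions and intersections of members of τ.
Counterexample for (T3): {x35, x36, x37} ∩ {x35, x36, x38} = {x35, x36} ∉ τ. Therefore τ is NOT a topology.


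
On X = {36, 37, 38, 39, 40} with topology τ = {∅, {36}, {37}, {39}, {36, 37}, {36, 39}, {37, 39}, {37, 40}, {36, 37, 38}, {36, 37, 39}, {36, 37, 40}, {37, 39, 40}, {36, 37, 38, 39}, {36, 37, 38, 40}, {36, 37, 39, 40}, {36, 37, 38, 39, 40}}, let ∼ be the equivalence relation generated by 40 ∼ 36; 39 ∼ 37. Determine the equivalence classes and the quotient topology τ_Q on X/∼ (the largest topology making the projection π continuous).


X/∼ = {[36=40], [37=39], [38]}; |τ_Q| = 4.

Equivalence classes: [36=40], [37=39], [38].
Quotient map π: X → X/∼ sends 36 ↦ [36=40], 37 ↦ [37=39], 38 ↦ [38], 39 ↦ [37=39], 40 ↦ [36=40].
For each subset V ⊆ X/∼, compute π^{-1}(V) ⊆ X and check whether π^{-1}(V) ∈ τ. V is open in τ_Q iff π^{-1}(V) ∈ τ.
  V = {}: π^{-1}(V) = ∅ ∈ τ ✓.
  V = {[36=40]}: π^{-1}(V) = {36, 40} ∉ τ ✗.
  V = {[37=39]}: π^{-1}(V) = {37, 39} ∈ τ ✓.
  V = {[36=40], [37=39]}: π^{-1}(V) = {36, 37, 39, 40} ∈ τ ✓.
  V = {[38]}: π^{-1}(V) = {38} ∉ τ ✗.
  V = {[36=40], [38]}: π^{-1}(V) = {36, 38, 40} ∉ τ ✗.
  V = {[37=39], [38]}: π^{-1}(V) = {37, 38, 39} ∉ τ ✗.
  V = {[36=40], [37=39], [38]}: π^{-1}(V) = {36, 37, 38, 39, 40} ∈ τ ✓.
Open sets in the quotient: τ_Q = {{}, {[37=39]}, {[36=40], [37=39]}, {[36=40], [37=39], [38]}} (4 elements).


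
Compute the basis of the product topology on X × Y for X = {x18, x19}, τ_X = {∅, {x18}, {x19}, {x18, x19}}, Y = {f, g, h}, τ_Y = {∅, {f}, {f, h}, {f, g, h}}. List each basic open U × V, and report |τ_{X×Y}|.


Basis B = {∅ × ∅, {x18} × {f}, {x19} × {f}, {x18} × {f, h}, {x18, x19} × {f}, {x19} × {f, h}, {x18} × {f, g, h}, {x19} × {f, g, h}, {x18, x19} × {f, h}, {x18, x19} × {f, g, h}}; |τ_{X×Y}| = 16.

Enumerate products U × V with U ∈ τ_X, V ∈ τ_Y (deduplicated):
  ∅ × ∅ = {} (∅)
  {x18} × {f} = {(x18,f)}
  {x19} × {f} = {(x19,f)}
  {x18} × {f, h} = {(x18,f), (x18,h)}
  {x18, x19} × {f} = {(x18,f), (x19,f)}
  {x19} × {f, h} = {(x19,f), (x19,h)}
  {x18} × {f, g, h} = {(x18,f), (x18,g), (x18,h)}
  {x19} × {f, g, h} = {(x19,f), (x19,g), (x19,h)}
  {x18, x19} × {f, h} = {(x18,f), (x18,h), (x19,f), (x19,h)}
  {x18, x19} × {f, g, h} = {(x18,f), (x18,g), (x18,h), (x19,f), (x19,g), (x19,h)}
These 10 distinct sets form the basis B.
Close under arbitrary unions to get τ_{X×Y}; counting gives |τ_{X×Y}| = 16.


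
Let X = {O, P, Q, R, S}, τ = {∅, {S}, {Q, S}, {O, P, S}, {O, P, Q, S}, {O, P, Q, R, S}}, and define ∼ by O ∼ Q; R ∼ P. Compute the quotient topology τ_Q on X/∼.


X/∼ = {[O=Q], [P=R], [S]}; |τ_Q| = 3.

Equivalence classes: [O=Q], [P=R], [S].
Quotient map π: X → X/∼ sends O ↦ [O=Q], P ↦ [P=R], Q ↦ [O=Q], R ↦ [P=R], S ↦ [S].
For each subset V ⊆ X/∼, compute π^{-1}(V) ⊆ X and check whether π^{-1}(V) ∈ τ. V is open in τ_Q iff π^{-1}(V) ∈ τ.
  V = {}: π^{-1}(V) = ∅ ∈ τ ✓.
  V = {[O=Q]}: π^{-1}(V) = {O, Q} ∉ τ ✗.
  V = {[P=R]}: π^{-1}(V) = {P, R} ∉ τ ✗.
  V = {[O=Q], [P=R]}: π^{-1}(V) = {O, P, Q, R} ∉ τ ✗.
  V = {[S]}: π^{-1}(V) = {S} ∈ τ ✓.
  V = {[O=Q], [S]}: π^{-1}(V) = {O, Q, S} ∉ τ ✗.
  V = {[P=R], [S]}: π^{-1}(V) = {P, R, S} ∉ τ ✗.
  V = {[O=Q], [P=R], [S]}: π^{-1}(V) = {O, P, Q, R, S} ∈ τ ✓.
Open sets in the quotient: τ_Q = {{}, {[S]}, {[O=Q], [P=R], [S]}} (3 elements).


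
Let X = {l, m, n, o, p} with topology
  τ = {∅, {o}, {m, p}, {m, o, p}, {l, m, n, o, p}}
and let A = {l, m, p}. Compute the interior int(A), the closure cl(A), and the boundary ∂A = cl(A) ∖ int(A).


int(A) = {m, p}, cl(A) = {l, m, n, p}, ∂A = {l, n}.

Closed sets in (X, τ) are complements of opens:
  closed(X, τ) = {∅, {l, n}, {l, n, o}, {l, m, n, p}, {l, m, n, o, p}}.
int(A) = ⋃ {U ∈ τ : U ⊆ A}. Opens contained in A: ∅, {m, p}.
Taking the union of these: int(A) = {m, p}.
cl(A) = ⋂ {C closed : A ⊆ C}. Closed sets containing A: {l, m, n, p}, {l, m, n, o, p}.
Intersecting these: cl(A) = {l, m, n, p}.
∂A = cl(A) ∖ int(A) = {l, m, n, p} ∖ {m, p} = {l, n}.


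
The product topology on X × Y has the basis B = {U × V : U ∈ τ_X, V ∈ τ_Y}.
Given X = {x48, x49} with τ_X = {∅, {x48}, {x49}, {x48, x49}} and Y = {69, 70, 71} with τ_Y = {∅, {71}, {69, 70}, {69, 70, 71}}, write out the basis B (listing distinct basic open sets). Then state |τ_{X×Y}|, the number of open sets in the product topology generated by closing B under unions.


Basis B = {∅ × ∅, {x48} × {71}, {x49} × {71}, {x48} × {69, 70}, {x48, x49} × {71}, {x49} × {69, 70}, {x48} × {69, 70, 71}, {x49} × {69, 70, 71}, {x48, x49} × {69, 70}, {x48, x49} × {69, 70, 71}}; |τ_{X×Y}| = 16.

Enumerate products U × V with U ∈ τ_X, V ∈ τ_Y (deduplicated):
  ∅ × ∅ = {} (∅)
  {x48} × {71} = {(x48,71)}
  {x49} × {71} = {(x49,71)}
  {x48} × {69, 70} = {(x48,69), (x48,70)}
  {x48, x49} × {71} = {(x48,71), (x49,71)}
  {x49} × {69, 70} = {(x49,69), (x49,70)}
  {x48} × {69, 70, 71} = {(x48,69), (x48,70), (x48,71)}
  {x49} × {69, 70, 71} = {(x49,69), (x49,70), (x49,71)}
  {x48, x49} × {69, 70} = {(x48,69), (x48,70), (x49,69), (x49,70)}
  {x48, x49} × {69, 70, 71} = {(x48,69), (x48,70), (x48,71), (x49,69), (x49,70), (x49,71)}
These 10 distinct sets form the basis B.
Close under arbitrary unions to get τ_{X×Y}; counting gives |τ_{X×Y}| = 16.


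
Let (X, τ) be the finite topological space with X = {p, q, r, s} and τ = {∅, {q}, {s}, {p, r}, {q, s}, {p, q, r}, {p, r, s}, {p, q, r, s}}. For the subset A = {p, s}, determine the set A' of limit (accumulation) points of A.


A' = {r}

For each x ∈ X, list the open sets U ∈ τ with x ∈ U, then check whether U ∩ (A ∖ {x}) ≠ ∅ for every such U.
  x = p: open {p, r} ∋ x has {p, r} ∩ (A ∖ {p}) = ∅, so x is NOT a limit point.
  x = q: open {q} ∋ x has {q} ∩ (A ∖ {q}) = ∅, so x is NOT a limit point.
  x = r: opens ∋ x are {p, r}, {p, q, r}, {p, r, s}, {p, q, r, s}; each meets A ∖ {r}, so x IS a limit point.
  x = s: open {s} ∋ x has {s} ∩ (A ∖ {s}) = ∅, so x is NOT a limit point.
Collecting: A' = {r}.


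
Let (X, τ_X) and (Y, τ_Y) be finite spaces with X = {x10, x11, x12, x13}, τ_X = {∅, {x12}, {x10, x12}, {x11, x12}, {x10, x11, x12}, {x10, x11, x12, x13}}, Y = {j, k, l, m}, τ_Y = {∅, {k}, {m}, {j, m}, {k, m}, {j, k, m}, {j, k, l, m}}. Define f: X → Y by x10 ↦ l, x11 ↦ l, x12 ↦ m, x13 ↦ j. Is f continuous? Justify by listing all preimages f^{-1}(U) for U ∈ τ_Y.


f is NOT continuous.

Compute f^{-1}(U) for each U ∈ τ_Y:
  U = ∅: f^{-1}(U) = ∅ ∈ τ_X ✓.
  U = {k}: f^{-1}(U) = ∅ ∈ τ_X ✓.
  U = {m}: f^{-1}(U) = {x12} ∈ τ_X ✓.
  U = {j, m}: f^{-1}(U) = {x12, x13} ∉ τ_X ✗.
  U = {k, m}: f^{-1}(U) = {x12} ∈ τ_X ✓.
  U = {j, k, m}: f^{-1}(U) = {x12, x13} ∉ τ_X ✗.
  U = {j, k, l, m}: f^{-1}(U) = {x10, x11, x12, x13} ∈ τ_X ✓.
Found U = {j, m} with f^{-1}(U) = {x12, x13} not in τ_X. Therefore f is NOT continuous.


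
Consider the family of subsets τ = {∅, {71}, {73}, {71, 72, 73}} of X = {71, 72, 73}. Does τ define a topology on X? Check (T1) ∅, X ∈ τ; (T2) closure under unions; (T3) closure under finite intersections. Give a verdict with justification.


τ is NOT a topology on X.

Axiom (T1): ∅ ∈ τ? Yes; X ∈ τ? Yes.
Axiom (T2/T3): check pairwise unions and intersections of members of τ.
Counterexample for (T2): {71} ∪ {73} = {71, 73} ∉ τ. Therefore τ is NOT a topology.


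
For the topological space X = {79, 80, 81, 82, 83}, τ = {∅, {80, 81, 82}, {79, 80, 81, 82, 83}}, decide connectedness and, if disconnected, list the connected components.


(X, τ) is connected.

Find clopen sets (U ∈ τ with X ∖ U ∈ τ):
  U = ∅, X ∖ U = {79, 80, 81, 82, 83} — both open, so U is clopen.
  U = {79, 80, 81, 82, 83}, X ∖ U = ∅ — both open, so U is clopen.
Only trivial clopens (∅ and X) exist, so (X, τ) is connected.
Compute connected components by grouping points that agree on all clopens:
  component: {79, 80, 81, 82, 83}


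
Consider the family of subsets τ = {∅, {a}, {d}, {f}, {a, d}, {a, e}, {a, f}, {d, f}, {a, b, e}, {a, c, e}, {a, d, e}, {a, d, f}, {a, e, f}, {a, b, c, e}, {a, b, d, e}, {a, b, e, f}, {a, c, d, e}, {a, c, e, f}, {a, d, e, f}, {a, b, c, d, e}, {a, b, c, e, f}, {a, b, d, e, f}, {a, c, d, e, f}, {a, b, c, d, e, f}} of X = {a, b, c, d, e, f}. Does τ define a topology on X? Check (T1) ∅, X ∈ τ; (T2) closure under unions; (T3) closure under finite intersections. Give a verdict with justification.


τ IS a topology on X.

Axiom (T1): ∅ ∈ τ? Yes; X ∈ τ? Yes.
Axiom (T2/T3): check pairwise unions and intersections of members of τ.
All pairwise intersections and unions checked — each lies in τ. Therefore τ satisfies (T1), (T2), (T3): it IS a topology on X.


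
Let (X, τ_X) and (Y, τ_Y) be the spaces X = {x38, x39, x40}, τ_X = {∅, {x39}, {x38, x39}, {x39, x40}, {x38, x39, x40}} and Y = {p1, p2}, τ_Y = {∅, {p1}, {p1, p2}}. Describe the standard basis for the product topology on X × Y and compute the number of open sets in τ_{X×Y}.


Basis B = {∅ × ∅, {x39} × {p1}, {x38, x39} × {p1}, {x39} × {p1, p2}, {x39, x40} × {p1}, {x38, x39, x40} × {p1}, {x38, x39} × {p1, p2}, {x39, x40} × {p1, p2}, {x38, x39, x40} × {p1, p2}}; |τ_{X×Y}| = 14.

Enumerate products U × V with U ∈ τ_X, V ∈ τ_Y (deduplicated):
  ∅ × ∅ = {} (∅)
  {x39} × {p1} = {(x39,p1)}
  {x38, x39} × {p1} = {(x38,p1), (x39,p1)}
  {x39} × {p1, p2} = {(x39,p1), (x39,p2)}
  {x39, x40} × {p1} = {(x39,p1), (x40,p1)}
  {x38, x39, x40} × {p1} = {(x38,p1), (x39,p1), (x40,p1)}
  {x38, x39} × {p1, p2} = {(x38,p1), (x38,p2), (x39,p1), (x39,p2)}
  {x39, x40} × {p1, p2} = {(x39,p1), (x39,p2), (x40,p1), (x40,p2)}
  {x38, x39, x40} × {p1, p2} = {(x38,p1), (x38,p2), (x39,p1), (x39,p2), (x40,p1), (x40,p2)}
These 9 distinct sets form the basis B.
Close under arbitrary unions to get τ_{X×Y}; counting gives |τ_{X×Y}| = 14.


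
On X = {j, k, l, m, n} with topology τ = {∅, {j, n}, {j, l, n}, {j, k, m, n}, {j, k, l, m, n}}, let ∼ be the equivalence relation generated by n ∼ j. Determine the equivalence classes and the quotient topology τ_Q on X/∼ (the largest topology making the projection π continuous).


X/∼ = {[j=n], [k], [l], [m]}; |τ_Q| = 5.

Equivalence classes: [j=n], [k], [l], [m].
Quotient map π: X → X/∼ sends j ↦ [j=n], k ↦ [k], l ↦ [l], m ↦ [m], n ↦ [j=n].
For each subset V ⊆ X/∼, compute π^{-1}(V) ⊆ X and check whether π^{-1}(V) ∈ τ. V is open in τ_Q iff π^{-1}(V) ∈ τ.
  V = {}: π^{-1}(V) = ∅ ∈ τ ✓.
  V = {[j=n]}: π^{-1}(V) = {j, n} ∈ τ ✓.
  V = {[k]}: π^{-1}(V) = {k} ∉ τ ✗.
  V = {[j=n], [k]}: π^{-1}(V) = {j, k, n} ∉ τ ✗.
  V = {[l]}: π^{-1}(V) = {l} ∉ τ ✗.
  V = {[j=n], [l]}: π^{-1}(V) = {j, l, n} ∈ τ ✓.
  V = {[k], [l]}: π^{-1}(V) = {k, l} ∉ τ ✗.
  V = {[j=n], [k], [l]}: π^{-1}(V) = {j, k, l, n} ∉ τ ✗.
  V = {[m]}: π^{-1}(V) = {m} ∉ τ ✗.
  V = {[j=n], [m]}: π^{-1}(V) = {j, m, n} ∉ τ ✗.
  V = {[k], [m]}: π^{-1}(V) = {k, m} ∉ τ ✗.
  V = {[j=n], [k], [m]}: π^{-1}(V) = {j, k, m, n} ∈ τ ✓.
  V = {[l], [m]}: π^{-1}(V) = {l, m} ∉ τ ✗.
  V = {[j=n], [l], [m]}: π^{-1}(V) = {j, l, m, n} ∉ τ ✗.
  V = {[k], [l], [m]}: π^{-1}(V) = {k, l, m} ∉ τ ✗.
  V = {[j=n], [k], [l], [m]}: π^{-1}(V) = {j, k, l, m, n} ∈ τ ✓.
Open sets in the quotient: τ_Q = {{}, {[j=n]}, {[j=n], [l]}, {[j=n], [k], [m]}, {[j=n], [k], [l], [m]}} (5 elements).


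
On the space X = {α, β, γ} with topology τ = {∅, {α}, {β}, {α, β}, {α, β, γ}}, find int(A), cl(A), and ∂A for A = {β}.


int(A) = {β}, cl(A) = {β, γ}, ∂A = {γ}.

Closed sets in (X, τ) are complements of opens:
  closed(X, τ) = {∅, {γ}, {α, γ}, {β, γ}, {α, β, γ}}.
int(A) = ⋃ {U ∈ τ : U ⊆ A}. Opens contained in A: ∅, {β}.
Taking the union of these: int(A) = {β}.
cl(A) = ⋂ {C closed : A ⊆ C}. Closed sets containing A: {β, γ}, {α, β, γ}.
Intersecting these: cl(A) = {β, γ}.
∂A = cl(A) ∖ int(A) = {β, γ} ∖ {β} = {γ}.


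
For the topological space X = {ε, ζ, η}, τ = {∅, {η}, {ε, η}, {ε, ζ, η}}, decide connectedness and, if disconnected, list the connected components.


(X, τ) is connected.

Find clopen sets (U ∈ τ with X ∖ U ∈ τ):
  U = ∅, X ∖ U = {ε, ζ, η} — both open, so U is clopen.
  U = {ε, ζ, η}, X ∖ U = ∅ — both open, so U is clopen.
Only trivial clopens (∅ and X) exist, so (X, τ) is connected.
Compute connected components by grouping points that agree on all clopens:
  component: {ε, ζ, η}


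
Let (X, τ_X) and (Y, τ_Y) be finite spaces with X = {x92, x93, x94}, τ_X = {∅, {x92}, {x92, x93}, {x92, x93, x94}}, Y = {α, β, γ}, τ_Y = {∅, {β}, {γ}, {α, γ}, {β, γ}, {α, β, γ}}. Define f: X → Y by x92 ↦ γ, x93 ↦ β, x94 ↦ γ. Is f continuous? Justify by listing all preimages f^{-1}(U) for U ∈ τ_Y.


f is NOT continuous.

Compute f^{-1}(U) for each U ∈ τ_Y:
  U = ∅: f^{-1}(U) = ∅ ∈ τ_X ✓.
  U = {β}: f^{-1}(U) = {x93} ∉ τ_X ✗.
  U = {γ}: f^{-1}(U) = {x92, x94} ∉ τ_X ✗.
  U = {α, γ}: f^{-1}(U) = {x92, x94} ∉ τ_X ✗.
  U = {β, γ}: f^{-1}(U) = {x92, x93, x94} ∈ τ_X ✓.
  U = {α, β, γ}: f^{-1}(U) = {x92, x93, x94} ∈ τ_X ✓.
Found U = {β} with f^{-1}(U) = {x93} not in τ_X. Therefore f is NOT continuous.


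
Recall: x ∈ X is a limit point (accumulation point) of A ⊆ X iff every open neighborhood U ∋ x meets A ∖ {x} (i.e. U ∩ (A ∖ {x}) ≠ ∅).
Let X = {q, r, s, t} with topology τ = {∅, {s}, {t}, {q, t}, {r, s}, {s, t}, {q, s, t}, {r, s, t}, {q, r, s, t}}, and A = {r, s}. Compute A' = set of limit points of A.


A' = {r}

For each x ∈ X, list the open sets U ∈ τ with x ∈ U, then check whether U ∩ (A ∖ {x}) ≠ ∅ for every such U.
  x = q: open {q, t} ∋ x has {q, t} ∩ (A ∖ {q}) = ∅, so x is NOT a limit point.
  x = r: opens ∋ x are {r, s}, {r, s, t}, {q, r, s, t}; each meets A ∖ {r}, so x IS a limit point.
  x = s: open {s} ∋ x has {s} ∩ (A ∖ {s}) = ∅, so x is NOT a limit point.
  x = t: open {t} ∋ x has {t} ∩ (A ∖ {t}) = ∅, so x is NOT a limit point.
Collecting: A' = {r}.


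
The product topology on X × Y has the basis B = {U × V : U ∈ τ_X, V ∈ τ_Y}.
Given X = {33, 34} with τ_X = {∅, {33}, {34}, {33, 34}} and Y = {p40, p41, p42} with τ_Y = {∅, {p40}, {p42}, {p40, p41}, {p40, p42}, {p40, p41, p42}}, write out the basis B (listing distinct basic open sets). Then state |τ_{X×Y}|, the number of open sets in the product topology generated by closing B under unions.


Basis B = {∅ × ∅, {33} × {p40}, {33} × {p42}, {34} × {p40}, {34} × {p42}, {33} × {p40, p41}, {33} × {p40, p42}, {33, 34} × {p40}, {33, 34} × {p42}, {34} × {p40, p41}, {34} × {p40, p42}, {33} × {p40, p41, p42}, {34} × {p40, p41, p42}, {33, 34} × {p40, p41}, {33, 34} × {p40, p42}, {33, 34} × {p40, p41, p42}}; |τ_{X×Y}| = 36.

Enumerate products U × V with U ∈ τ_X, V ∈ τ_Y (deduplicated):
  ∅ × ∅ = {} (∅)
  {33} × {p40} = {(33,p40)}
  {33} × {p42} = {(33,p42)}
  {34} × {p40} = {(34,p40)}
  {34} × {p42} = {(34,p42)}
  {33} × {p40, p41} = {(33,p40), (33,p41)}
  {33} × {p40, p42} = {(33,p40), (33,p42)}
  {33, 34} × {p40} = {(33,p40), (34,p40)}
  {33, 34} × {p42} = {(33,p42), (34,p42)}
  {34} × {p40, p41} = {(34,p40), (34,p41)}
  {34} × {p40, p42} = {(34,p40), (34,p42)}
  {33} × {p40, p41, p42} = {(33,p40), (33,p41), (33,p42)}
  {34} × {p40, p41, p42} = {(34,p40), (34,p41), (34,p42)}
  {33, 34} × {p40, p41} = {(33,p40), (33,p41), (34,p40), (34,p41)}
  {33, 34} × {p40, p42} = {(33,p40), (33,p42), (34,p40), (34,p42)}
  {33, 34} × {p40, p41, p42} = {(33,p40), (33,p41), (33,p42), (34,p40), (34,p41), (34,p42)}
These 16 distinct sets form the basis B.
Close under arbitrary unions to get τ_{X×Y}; counting gives |τ_{X×Y}| = 36.


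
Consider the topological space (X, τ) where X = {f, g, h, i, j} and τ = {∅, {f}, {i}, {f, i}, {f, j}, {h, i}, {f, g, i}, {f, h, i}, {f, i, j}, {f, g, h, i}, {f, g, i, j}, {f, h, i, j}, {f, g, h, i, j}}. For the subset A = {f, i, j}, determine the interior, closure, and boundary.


int(A) = {f, i, j}, cl(A) = {f, g, h, i, j}, ∂A = {g, h}.

Closed sets in (X, τ) are complements of opens:
  closed(X, τ) = {∅, {g}, {h}, {j}, {g, h}, {g, j}, {h, j}, {f, g, j}, {g, h, i}, {g, h, j}, {f, g, h, j}, {g, h, i, j}, {f, g, h, i, j}}.
int(A) = ⋃ {U ∈ τ : U ⊆ A}. Opens contained in A: ∅, {f}, {i}, {f, i}, {f, j}, {f, i, j}.
Taking the union of these: int(A) = {f, i, j}.
cl(A) = ⋂ {C closed : A ⊆ C}. Closed sets containing A: {f, g, h, i, j}.
Intersecting these: cl(A) = {f, g, h, i, j}.
∂A = cl(A) ∖ int(A) = {f, g, h, i, j} ∖ {f, i, j} = {g, h}.


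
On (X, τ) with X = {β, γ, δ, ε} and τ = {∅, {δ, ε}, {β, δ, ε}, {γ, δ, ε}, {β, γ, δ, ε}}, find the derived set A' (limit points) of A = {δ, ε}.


A' = {β, γ, δ, ε}

For each x ∈ X, list the open sets U ∈ τ with x ∈ U, then check whether U ∩ (A ∖ {x}) ≠ ∅ for every such U.
  x = β: opens ∋ x are {β, δ, ε}, {β, γ, δ, ε}; each meets A ∖ {β}, so x IS a limit point.
  x = γ: opens ∋ x are {γ, δ, ε}, {β, γ, δ, ε}; each meets A ∖ {γ}, so x IS a limit point.
  x = δ: opens ∋ x are {δ, ε}, {β, δ, ε}, {γ, δ, ε}, {β, γ, δ, ε}; each meets A ∖ {δ}, so x IS a limit point.
  x = ε: opens ∋ x are {δ, ε}, {β, δ, ε}, {γ, δ, ε}, {β, γ, δ, ε}; each meets A ∖ {ε}, so x IS a limit point.
Collecting: A' = {β, γ, δ, ε}.


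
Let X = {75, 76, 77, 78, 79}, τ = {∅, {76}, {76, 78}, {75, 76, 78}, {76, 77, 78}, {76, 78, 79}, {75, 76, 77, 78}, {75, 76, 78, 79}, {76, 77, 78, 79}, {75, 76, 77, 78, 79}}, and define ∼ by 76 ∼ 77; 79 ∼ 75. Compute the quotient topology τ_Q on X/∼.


X/∼ = {[75=79], [76=77], [78]}; |τ_Q| = 3.

Equivalence classes: [75=79], [76=77], [78].
Quotient map π: X → X/∼ sends 75 ↦ [75=79], 76 ↦ [76=77], 77 ↦ [76=77], 78 ↦ [78], 79 ↦ [75=79].
For each subset V ⊆ X/∼, compute π^{-1}(V) ⊆ X and check whether π^{-1}(V) ∈ τ. V is open in τ_Q iff π^{-1}(V) ∈ τ.
  V = {}: π^{-1}(V) = ∅ ∈ τ ✓.
  V = {[75=79]}: π^{-1}(V) = {75, 79} ∉ τ ✗.
  V = {[76=77]}: π^{-1}(V) = {76, 77} ∉ τ ✗.
  V = {[75=79], [76=77]}: π^{-1}(V) = {75, 76, 77, 79} ∉ τ ✗.
  V = {[78]}: π^{-1}(V) = {78} ∉ τ ✗.
  V = {[75=79], [78]}: π^{-1}(V) = {75, 78, 79} ∉ τ ✗.
  V = {[76=77], [78]}: π^{-1}(V) = {76, 77, 78} ∈ τ ✓.
  V = {[75=79], [76=77], [78]}: π^{-1}(V) = {75, 76, 77, 78, 79} ∈ τ ✓.
Open sets in the quotient: τ_Q = {{}, {[76=77], [78]}, {[75=79], [76=77], [78]}} (3 elements).


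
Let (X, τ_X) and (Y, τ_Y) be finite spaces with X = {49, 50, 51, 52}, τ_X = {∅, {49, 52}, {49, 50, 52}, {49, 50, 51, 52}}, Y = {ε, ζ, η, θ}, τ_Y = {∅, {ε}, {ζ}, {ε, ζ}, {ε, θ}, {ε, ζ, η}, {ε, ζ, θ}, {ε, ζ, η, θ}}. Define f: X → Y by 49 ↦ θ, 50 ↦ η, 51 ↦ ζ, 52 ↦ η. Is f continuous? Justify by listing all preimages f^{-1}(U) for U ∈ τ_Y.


f is NOT continuous.

Compute f^{-1}(U) for each U ∈ τ_Y:
  U = ∅: f^{-1}(U) = ∅ ∈ τ_X ✓.
  U = {ε}: f^{-1}(U) = ∅ ∈ τ_X ✓.
  U = {ζ}: f^{-1}(U) = {51} ∉ τ_X ✗.
  U = {ε, ζ}: f^{-1}(U) = {51} ∉ τ_X ✗.
  U = {ε, θ}: f^{-1}(U) = {49} ∉ τ_X ✗.
  U = {ε, ζ, η}: f^{-1}(U) = {50, 51, 52} ∉ τ_X ✗.
  U = {ε, ζ, θ}: f^{-1}(U) = {49, 51} ∉ τ_X ✗.
  U = {ε, ζ, η, θ}: f^{-1}(U) = {49, 50, 51, 52} ∈ τ_X ✓.
Found U = {ζ} with f^{-1}(U) = {51} not in τ_X. Therefore f is NOT continuous.


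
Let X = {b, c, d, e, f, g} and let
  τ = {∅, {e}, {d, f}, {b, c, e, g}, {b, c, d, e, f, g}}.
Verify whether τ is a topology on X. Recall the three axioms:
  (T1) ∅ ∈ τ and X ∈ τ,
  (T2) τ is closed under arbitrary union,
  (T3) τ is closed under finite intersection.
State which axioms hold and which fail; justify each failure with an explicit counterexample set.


τ is NOT a topology on X.

Axiom (T1): ∅ ∈ τ? Yes; X ∈ τ? Yes.
Axiom (T2/T3): check pairwise unions and intersections of members of τ.
Counterexample for (T2): {e} ∪ {d, f} = {d, e, f} ∉ τ. Therefore τ is NOT a topology.


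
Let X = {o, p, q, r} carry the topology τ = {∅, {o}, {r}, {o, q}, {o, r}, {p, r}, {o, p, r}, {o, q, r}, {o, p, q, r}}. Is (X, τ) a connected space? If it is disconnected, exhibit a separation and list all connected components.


(X, τ) is disconnected; components = [{o, q}, {p, r}].

Find clopen sets (U ∈ τ with X ∖ U ∈ τ):
  U = ∅, X ∖ U = {o, p, q, r} — both open, so U is clopen.
  U = {o, q}, X ∖ U = {p, r} — both open, so U is clopen.
  U = {p, r}, X ∖ U = {o, q} — both open, so U is clopen.
  U = {o, p, q, r}, X ∖ U = ∅ — both open, so U is clopen.
Nontrivial clopen(s) exist: e.g. {p, r}. So (X, τ) is disconnected.
Compute connected components by grouping points that agree on all clopens:
  component: {o, q}
  component: {p, r}


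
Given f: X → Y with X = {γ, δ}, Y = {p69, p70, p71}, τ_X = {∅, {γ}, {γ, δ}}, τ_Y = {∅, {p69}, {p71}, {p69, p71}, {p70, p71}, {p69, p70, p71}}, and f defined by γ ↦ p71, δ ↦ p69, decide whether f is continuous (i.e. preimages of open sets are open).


f is NOT continuous.

Compute f^{-1}(U) for each U ∈ τ_Y:
  U = ∅: f^{-1}(U) = ∅ ∈ τ_X ✓.
  U = {p69}: f^{-1}(U) = {δ} ∉ τ_X ✗.
  U = {p71}: f^{-1}(U) = {γ} ∈ τ_X ✓.
  U = {p69, p71}: f^{-1}(U) = {γ, δ} ∈ τ_X ✓.
  U = {p70, p71}: f^{-1}(U) = {γ} ∈ τ_X ✓.
  U = {p69, p70, p71}: f^{-1}(U) = {γ, δ} ∈ τ_X ✓.
Found U = {p69} with f^{-1}(U) = {δ} not in τ_X. Therefore f is NOT continuous.


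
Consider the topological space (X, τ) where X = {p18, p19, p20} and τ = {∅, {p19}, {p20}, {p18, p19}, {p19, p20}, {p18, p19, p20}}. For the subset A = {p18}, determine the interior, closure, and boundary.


int(A) = ∅, cl(A) = {p18}, ∂A = {p18}.

Closed sets in (X, τ) are complements of opens:
  closed(X, τ) = {∅, {p18}, {p20}, {p18, p19}, {p18, p20}, {p18, p19, p20}}.
int(A) = ⋃ {U ∈ τ : U ⊆ A}. Opens contained in A: ∅.
Taking the union of these: int(A) = ∅.
cl(A) = ⋂ {C closed : A ⊆ C}. Closed sets containing A: {p18}, {p18, p19}, {p18, p20}, {p18, p19, p20}.
Intersecting these: cl(A) = {p18}.
∂A = cl(A) ∖ int(A) = {p18} ∖ ∅ = {p18}.


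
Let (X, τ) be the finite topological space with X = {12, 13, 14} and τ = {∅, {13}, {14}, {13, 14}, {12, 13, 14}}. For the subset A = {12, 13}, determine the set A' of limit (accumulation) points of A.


A' = {12}

For each x ∈ X, list the open sets U ∈ τ with x ∈ U, then check whether U ∩ (A ∖ {x}) ≠ ∅ for every such U.
  x = 12: opens ∋ x are {12, 13, 14}; each meets A ∖ {12}, so x IS a limit point.
  x = 13: open {13} ∋ x has {13} ∩ (A ∖ {13}) = ∅, so x is NOT a limit point.
  x = 14: open {14} ∋ x has {14} ∩ (A ∖ {14}) = ∅, so x is NOT a limit point.
Collecting: A' = {12}.


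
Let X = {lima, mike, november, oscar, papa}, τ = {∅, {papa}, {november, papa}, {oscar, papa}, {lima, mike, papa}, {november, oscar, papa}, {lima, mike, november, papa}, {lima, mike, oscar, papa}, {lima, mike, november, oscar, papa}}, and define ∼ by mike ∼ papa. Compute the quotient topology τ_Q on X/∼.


X/∼ = {[lima], [mike=papa], [november], [oscar]}; |τ_Q| = 5.

Equivalence classes: [lima], [mike=papa], [november], [oscar].
Quotient map π: X → X/∼ sends lima ↦ [lima], mike ↦ [mike=papa], november ↦ [november], oscar ↦ [oscar], papa ↦ [mike=papa].
For each subset V ⊆ X/∼, compute π^{-1}(V) ⊆ X and check whether π^{-1}(V) ∈ τ. V is open in τ_Q iff π^{-1}(V) ∈ τ.
  V = {}: π^{-1}(V) = ∅ ∈ τ ✓.
  V = {[lima]}: π^{-1}(V) = {lima} ∉ τ ✗.
  V = {[mike=papa]}: π^{-1}(V) = {mike, papa} ∉ τ ✗.
  V = {[lima], [mike=papa]}: π^{-1}(V) = {lima, mike, papa} ∈ τ ✓.
  V = {[november]}: π^{-1}(V) = {november} ∉ τ ✗.
  V = {[lima], [november]}: π^{-1}(V) = {lima, november} ∉ τ ✗.
  V = {[mike=papa], [november]}: π^{-1}(V) = {mike, november, papa} ∉ τ ✗.
  V = {[lima], [mike=papa], [november]}: π^{-1}(V) = {lima, mike, november, papa} ∈ τ ✓.
  V = {[oscar]}: π^{-1}(V) = {oscar} ∉ τ ✗.
  V = {[lima], [oscar]}: π^{-1}(V) = {lima, oscar} ∉ τ ✗.
  V = {[mike=papa], [oscar]}: π^{-1}(V) = {mike, oscar, papa} ∉ τ ✗.
  V = {[lima], [mike=papa], [oscar]}: π^{-1}(V) = {lima, mike, oscar, papa} ∈ τ ✓.
  V = {[november], [oscar]}: π^{-1}(V) = {november, oscar} ∉ τ ✗.
  V = {[lima], [november], [oscar]}: π^{-1}(V) = {lima, november, oscar} ∉ τ ✗.
  V = {[mike=papa], [november], [oscar]}: π^{-1}(V) = {mike, november, oscar, papa} ∉ τ ✗.
  V = {[lima], [mike=papa], [november], [oscar]}: π^{-1}(V) = {lima, mike, november, oscar, papa} ∈ τ ✓.
Open sets in the quotient: τ_Q = {{}, {[lima], [mike=papa]}, {[lima], [mike=papa], [november]}, {[lima], [mike=papa], [oscar]}, {[lima], [mike=papa], [november], [oscar]}} (5 elements).


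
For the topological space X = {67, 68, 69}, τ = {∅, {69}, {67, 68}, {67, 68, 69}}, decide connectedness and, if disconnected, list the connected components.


(X, τ) is disconnected; components = [{69}, {67, 68}].

Find clopen sets (U ∈ τ with X ∖ U ∈ τ):
  U = ∅, X ∖ U = {67, 68, 69} — both open, so U is clopen.
  U = {69}, X ∖ U = {67, 68} — both open, so U is clopen.
  U = {67, 68}, X ∖ U = {69} — both open, so U is clopen.
  U = {67, 68, 69}, X ∖ U = ∅ — both open, so U is clopen.
Nontrivial clopen(s) exist: e.g. {69}. So (X, τ) is disconnected.
Compute connected components by grouping points that agree on all clopens:
  component: {69}
  component: {67, 68}


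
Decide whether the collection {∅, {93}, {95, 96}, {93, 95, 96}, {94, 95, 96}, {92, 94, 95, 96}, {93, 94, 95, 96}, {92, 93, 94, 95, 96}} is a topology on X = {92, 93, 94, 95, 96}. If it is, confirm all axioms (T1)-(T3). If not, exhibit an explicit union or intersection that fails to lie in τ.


τ IS a topology on X.

Axiom (T1): ∅ ∈ τ? Yes; X ∈ τ? Yes.
Axiom (T2/T3): check pairwise unions and intersections of members of τ.
All pairwise intersections and unions checked — each lies in τ. Therefore τ satisfies (T1), (T2), (T3): it IS a topology on X.


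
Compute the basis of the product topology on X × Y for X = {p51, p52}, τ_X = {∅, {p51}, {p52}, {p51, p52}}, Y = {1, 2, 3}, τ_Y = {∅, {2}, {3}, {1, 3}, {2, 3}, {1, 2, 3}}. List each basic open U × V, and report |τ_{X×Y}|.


Basis B = {∅ × ∅, {p51} × {2}, {p51} × {3}, {p52} × {2}, {p52} × {3}, {p51} × {1, 3}, {p51} × {2, 3}, {p51, p52} × {2}, {p51, p52} × {3}, {p52} × {1, 3}, {p52} × {2, 3}, {p51} × {1, 2, 3}, {p52} × {1, 2, 3}, {p51, p52} × {1, 3}, {p51, p52} × {2, 3}, {p51, p52} × {1, 2, 3}}; |τ_{X×Y}| = 36.

Enumerate products U × V with U ∈ τ_X, V ∈ τ_Y (deduplicated):
  ∅ × ∅ = {} (∅)
  {p51} × {2} = {(p51,2)}
  {p51} × {3} = {(p51,3)}
  {p52} × {2} = {(p52,2)}
  {p52} × {3} = {(p52,3)}
  {p51} × {1, 3} = {(p51,1), (p51,3)}
  {p51} × {2, 3} = {(p51,2), (p51,3)}
  {p51, p52} × {2} = {(p51,2), (p52,2)}
  {p51, p52} × {3} = {(p51,3), (p52,3)}
  {p52} × {1, 3} = {(p52,1), (p52,3)}
  {p52} × {2, 3} = {(p52,2), (p52,3)}
  {p51} × {1, 2, 3} = {(p51,1), (p51,2), (p51,3)}
  {p52} × {1, 2, 3} = {(p52,1), (p52,2), (p52,3)}
  {p51, p52} × {1, 3} = {(p51,1), (p51,3), (p52,1), (p52,3)}
  {p51, p52} × {2, 3} = {(p51,2), (p51,3), (p52,2), (p52,3)}
  {p51, p52} × {1, 2, 3} = {(p51,1), (p51,2), (p51,3), (p52,1), (p52,2), (p52,3)}
These 16 distinct sets form the basis B.
Close under arbitrary unions to get τ_{X×Y}; counting gives |τ_{X×Y}| = 36.


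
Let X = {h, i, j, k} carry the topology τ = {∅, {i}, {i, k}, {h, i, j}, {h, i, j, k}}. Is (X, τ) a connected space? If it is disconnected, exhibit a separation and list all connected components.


(X, τ) is connected.

Find clopen sets (U ∈ τ with X ∖ U ∈ τ):
  U = ∅, X ∖ U = {h, i, j, k} — both open, so U is clopen.
  U = {h, i, j, k}, X ∖ U = ∅ — both open, so U is clopen.
Only trivial clopens (∅ and X) exist, so (X, τ) is connected.
Compute connected components by grouping points that agree on all clopens:
  component: {h, i, j, k}


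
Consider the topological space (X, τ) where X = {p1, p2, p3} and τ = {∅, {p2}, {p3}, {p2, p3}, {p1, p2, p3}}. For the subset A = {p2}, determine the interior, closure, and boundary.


int(A) = {p2}, cl(A) = {p1, p2}, ∂A = {p1}.

Closed sets in (X, τ) are complements of opens:
  closed(X, τ) = {∅, {p1}, {p1, p2}, {p1, p3}, {p1, p2, p3}}.
int(A) = ⋃ {U ∈ τ : U ⊆ A}. Opens contained in A: ∅, {p2}.
Taking the union of these: int(A) = {p2}.
cl(A) = ⋂ {C closed : A ⊆ C}. Closed sets containing A: {p1, p2}, {p1, p2, p3}.
Intersecting these: cl(A) = {p1, p2}.
∂A = cl(A) ∖ int(A) = {p1, p2} ∖ {p2} = {p1}.
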